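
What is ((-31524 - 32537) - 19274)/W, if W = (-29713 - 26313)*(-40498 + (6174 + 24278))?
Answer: -83335/562837196 ≈ -0.00014806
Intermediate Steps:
W = 562837196 (W = -56026*(-40498 + 30452) = -56026*(-10046) = 562837196)
((-31524 - 32537) - 19274)/W = ((-31524 - 32537) - 19274)/562837196 = (-64061 - 19274)*(1/562837196) = -83335*1/562837196 = -83335/562837196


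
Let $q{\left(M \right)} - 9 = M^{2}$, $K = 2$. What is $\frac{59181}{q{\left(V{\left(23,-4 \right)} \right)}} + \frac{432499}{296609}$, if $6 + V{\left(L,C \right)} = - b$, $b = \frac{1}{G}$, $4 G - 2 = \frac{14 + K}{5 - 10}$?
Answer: $\frac{158045267416}{43008305} \approx 3674.8$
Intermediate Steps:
$G = - \frac{3}{10}$ ($G = \frac{1}{2} + \frac{\left(14 + 2\right) \frac{1}{5 - 10}}{4} = \frac{1}{2} + \frac{16 \frac{1}{-5}}{4} = \frac{1}{2} + \frac{16 \left(- \frac{1}{5}\right)}{4} = \frac{1}{2} + \frac{1}{4} \left(- \frac{16}{5}\right) = \frac{1}{2} - \frac{4}{5} = - \frac{3}{10} \approx -0.3$)
$b = - \frac{10}{3}$ ($b = \frac{1}{- \frac{3}{10}} = - \frac{10}{3} \approx -3.3333$)
$V{\left(L,C \right)} = - \frac{8}{3}$ ($V{\left(L,C \right)} = -6 - - \frac{10}{3} = -6 + \frac{10}{3} = - \frac{8}{3}$)
$q{\left(M \right)} = 9 + M^{2}$
$\frac{59181}{q{\left(V{\left(23,-4 \right)} \right)}} + \frac{432499}{296609} = \frac{59181}{9 + \left(- \frac{8}{3}\right)^{2}} + \frac{432499}{296609} = \frac{59181}{9 + \frac{64}{9}} + 432499 \cdot \frac{1}{296609} = \frac{59181}{\frac{145}{9}} + \frac{432499}{296609} = 59181 \cdot \frac{9}{145} + \frac{432499}{296609} = \frac{532629}{145} + \frac{432499}{296609} = \frac{158045267416}{43008305}$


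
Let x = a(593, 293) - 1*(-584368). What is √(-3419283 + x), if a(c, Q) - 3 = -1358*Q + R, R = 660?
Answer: I*√3232146 ≈ 1797.8*I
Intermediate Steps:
a(c, Q) = 663 - 1358*Q (a(c, Q) = 3 + (-1358*Q + 660) = 3 + (660 - 1358*Q) = 663 - 1358*Q)
x = 187137 (x = (663 - 1358*293) - 1*(-584368) = (663 - 397894) + 584368 = -397231 + 584368 = 187137)
√(-3419283 + x) = √(-3419283 + 187137) = √(-3232146) = I*√3232146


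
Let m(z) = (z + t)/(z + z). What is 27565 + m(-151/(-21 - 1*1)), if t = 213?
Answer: 8329467/302 ≈ 27581.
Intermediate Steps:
m(z) = (213 + z)/(2*z) (m(z) = (z + 213)/(z + z) = (213 + z)/((2*z)) = (213 + z)*(1/(2*z)) = (213 + z)/(2*z))
27565 + m(-151/(-21 - 1*1)) = 27565 + (213 - 151/(-21 - 1*1))/(2*((-151/(-21 - 1*1)))) = 27565 + (213 - 151/(-21 - 1))/(2*((-151/(-21 - 1)))) = 27565 + (213 - 151/(-22))/(2*((-151/(-22)))) = 27565 + (213 - 151*(-1/22))/(2*((-151*(-1/22)))) = 27565 + (213 + 151/22)/(2*(151/22)) = 27565 + (½)*(22/151)*(4837/22) = 27565 + 4837/302 = 8329467/302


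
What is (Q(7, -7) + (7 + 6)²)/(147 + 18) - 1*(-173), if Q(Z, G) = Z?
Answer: 2611/15 ≈ 174.07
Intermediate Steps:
(Q(7, -7) + (7 + 6)²)/(147 + 18) - 1*(-173) = (7 + (7 + 6)²)/(147 + 18) - 1*(-173) = (7 + 13²)/165 + 173 = (7 + 169)*(1/165) + 173 = 176*(1/165) + 173 = 16/15 + 173 = 2611/15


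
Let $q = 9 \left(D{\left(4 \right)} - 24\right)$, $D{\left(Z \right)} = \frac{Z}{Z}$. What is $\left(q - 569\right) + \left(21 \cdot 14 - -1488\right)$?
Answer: $1006$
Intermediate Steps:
$D{\left(Z \right)} = 1$
$q = -207$ ($q = 9 \left(1 - 24\right) = 9 \left(-23\right) = -207$)
$\left(q - 569\right) + \left(21 \cdot 14 - -1488\right) = \left(-207 - 569\right) + \left(21 \cdot 14 - -1488\right) = -776 + \left(294 + 1488\right) = -776 + 1782 = 1006$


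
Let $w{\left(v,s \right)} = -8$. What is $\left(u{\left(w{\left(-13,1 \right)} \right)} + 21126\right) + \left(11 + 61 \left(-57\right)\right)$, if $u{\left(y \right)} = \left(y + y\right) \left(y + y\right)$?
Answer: $17916$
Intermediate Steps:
$u{\left(y \right)} = 4 y^{2}$ ($u{\left(y \right)} = 2 y 2 y = 4 y^{2}$)
$\left(u{\left(w{\left(-13,1 \right)} \right)} + 21126\right) + \left(11 + 61 \left(-57\right)\right) = \left(4 \left(-8\right)^{2} + 21126\right) + \left(11 + 61 \left(-57\right)\right) = \left(4 \cdot 64 + 21126\right) + \left(11 - 3477\right) = \left(256 + 21126\right) - 3466 = 21382 - 3466 = 17916$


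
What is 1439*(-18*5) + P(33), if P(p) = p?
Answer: -129477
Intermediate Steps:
1439*(-18*5) + P(33) = 1439*(-18*5) + 33 = 1439*(-90) + 33 = -129510 + 33 = -129477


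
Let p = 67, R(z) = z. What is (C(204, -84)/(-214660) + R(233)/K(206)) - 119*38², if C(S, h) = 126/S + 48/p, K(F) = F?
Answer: -8654726844371437/50366534440 ≈ -1.7183e+5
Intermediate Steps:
C(S, h) = 48/67 + 126/S (C(S, h) = 126/S + 48/67 = 48/67 + 126/S)
(C(204, -84)/(-214660) + R(233)/K(206)) - 119*38² = ((48/67 + 126/204)/(-214660) + 233/206) - 119*38² = ((48/67 + 126*(1/204))*(-1/214660) + 233*(1/206)) - 119*1444 = ((48/67 + 21/34)*(-1/214660) + 233/206) - 1*171836 = ((3039/2278)*(-1/214660) + 233/206) - 171836 = (-3039/488995480 + 233/206) - 171836 = 56967660403/50366534440 - 171836 = -8654726844371437/50366534440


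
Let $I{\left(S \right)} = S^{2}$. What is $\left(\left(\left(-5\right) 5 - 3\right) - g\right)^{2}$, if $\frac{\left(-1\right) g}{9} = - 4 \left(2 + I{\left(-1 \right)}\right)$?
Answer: $18496$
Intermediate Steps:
$g = 108$ ($g = - 9 \left(- 4 \left(2 + \left(-1\right)^{2}\right)\right) = - 9 \left(- 4 \left(2 + 1\right)\right) = - 9 \left(\left(-4\right) 3\right) = \left(-9\right) \left(-12\right) = 108$)
$\left(\left(\left(-5\right) 5 - 3\right) - g\right)^{2} = \left(\left(\left(-5\right) 5 - 3\right) - 108\right)^{2} = \left(\left(-25 - 3\right) - 108\right)^{2} = \left(-28 - 108\right)^{2} = \left(-136\right)^{2} = 18496$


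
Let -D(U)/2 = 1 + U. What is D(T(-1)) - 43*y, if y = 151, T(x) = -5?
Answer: -6485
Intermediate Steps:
D(U) = -2 - 2*U (D(U) = -2*(1 + U) = -2 - 2*U)
D(T(-1)) - 43*y = (-2 - 2*(-5)) - 43*151 = (-2 + 10) - 6493 = 8 - 6493 = -6485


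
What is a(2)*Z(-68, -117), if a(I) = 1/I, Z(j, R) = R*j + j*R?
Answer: 7956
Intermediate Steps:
Z(j, R) = 2*R*j (Z(j, R) = R*j + R*j = 2*R*j)
a(2)*Z(-68, -117) = (2*(-117)*(-68))/2 = (½)*15912 = 7956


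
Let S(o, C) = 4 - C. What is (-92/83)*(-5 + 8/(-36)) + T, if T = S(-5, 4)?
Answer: 4324/747 ≈ 5.7885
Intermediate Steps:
T = 0 (T = 4 - 1*4 = 4 - 4 = 0)
(-92/83)*(-5 + 8/(-36)) + T = (-92/83)*(-5 + 8/(-36)) + 0 = (-92*1/83)*(-5 + 8*(-1/36)) + 0 = -92*(-5 - 2/9)/83 + 0 = -92/83*(-47/9) + 0 = 4324/747 + 0 = 4324/747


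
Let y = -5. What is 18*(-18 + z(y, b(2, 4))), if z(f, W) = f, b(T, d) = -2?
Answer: -414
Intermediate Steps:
18*(-18 + z(y, b(2, 4))) = 18*(-18 - 5) = 18*(-23) = -414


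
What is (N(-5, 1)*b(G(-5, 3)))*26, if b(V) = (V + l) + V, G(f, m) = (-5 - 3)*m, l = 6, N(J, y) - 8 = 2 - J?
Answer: -16380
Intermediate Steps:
N(J, y) = 10 - J (N(J, y) = 8 + (2 - J) = 10 - J)
G(f, m) = -8*m
b(V) = 6 + 2*V (b(V) = (V + 6) + V = (6 + V) + V = 6 + 2*V)
(N(-5, 1)*b(G(-5, 3)))*26 = ((10 - 1*(-5))*(6 + 2*(-8*3)))*26 = ((10 + 5)*(6 + 2*(-24)))*26 = (15*(6 - 48))*26 = (15*(-42))*26 = -630*26 = -16380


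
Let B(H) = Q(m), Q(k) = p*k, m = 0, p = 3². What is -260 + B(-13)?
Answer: -260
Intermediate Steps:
p = 9
Q(k) = 9*k
B(H) = 0 (B(H) = 9*0 = 0)
-260 + B(-13) = -260 + 0 = -260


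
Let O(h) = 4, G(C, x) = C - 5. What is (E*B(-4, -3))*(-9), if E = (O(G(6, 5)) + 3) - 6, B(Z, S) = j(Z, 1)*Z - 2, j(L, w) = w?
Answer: 54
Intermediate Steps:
G(C, x) = -5 + C
B(Z, S) = -2 + Z (B(Z, S) = 1*Z - 2 = Z - 2 = -2 + Z)
E = 1 (E = (4 + 3) - 6 = 7 - 6 = 1)
(E*B(-4, -3))*(-9) = (1*(-2 - 4))*(-9) = (1*(-6))*(-9) = -6*(-9) = 54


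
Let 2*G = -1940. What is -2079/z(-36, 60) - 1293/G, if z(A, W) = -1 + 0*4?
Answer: 2017923/970 ≈ 2080.3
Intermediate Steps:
G = -970 (G = (½)*(-1940) = -970)
z(A, W) = -1 (z(A, W) = -1 + 0 = -1)
-2079/z(-36, 60) - 1293/G = -2079/(-1) - 1293/(-970) = -2079*(-1) - 1293*(-1/970) = 2079 + 1293/970 = 2017923/970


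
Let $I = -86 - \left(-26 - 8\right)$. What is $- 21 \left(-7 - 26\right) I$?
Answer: $-36036$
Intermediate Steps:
$I = -52$ ($I = -86 - \left(-26 - 8\right) = -86 - -34 = -86 + 34 = -52$)
$- 21 \left(-7 - 26\right) I = - 21 \left(-7 - 26\right) \left(-52\right) = \left(-21\right) \left(-33\right) \left(-52\right) = 693 \left(-52\right) = -36036$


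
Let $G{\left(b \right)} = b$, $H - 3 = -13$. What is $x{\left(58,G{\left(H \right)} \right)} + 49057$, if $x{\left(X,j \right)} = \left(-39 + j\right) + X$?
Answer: $49066$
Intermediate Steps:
$H = -10$ ($H = 3 - 13 = -10$)
$x{\left(X,j \right)} = -39 + X + j$
$x{\left(58,G{\left(H \right)} \right)} + 49057 = \left(-39 + 58 - 10\right) + 49057 = 9 + 49057 = 49066$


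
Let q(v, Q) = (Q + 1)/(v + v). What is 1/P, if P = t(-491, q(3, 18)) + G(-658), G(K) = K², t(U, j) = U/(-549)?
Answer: 549/237697727 ≈ 2.3097e-6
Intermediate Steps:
q(v, Q) = (1 + Q)/(2*v) (q(v, Q) = (1 + Q)/((2*v)) = (1 + Q)*(1/(2*v)) = (1 + Q)/(2*v))
t(U, j) = -U/549 (t(U, j) = U*(-1/549) = -U/549)
P = 237697727/549 (P = -1/549*(-491) + (-658)² = 491/549 + 432964 = 237697727/549 ≈ 4.3297e+5)
1/P = 1/(237697727/549) = 549/237697727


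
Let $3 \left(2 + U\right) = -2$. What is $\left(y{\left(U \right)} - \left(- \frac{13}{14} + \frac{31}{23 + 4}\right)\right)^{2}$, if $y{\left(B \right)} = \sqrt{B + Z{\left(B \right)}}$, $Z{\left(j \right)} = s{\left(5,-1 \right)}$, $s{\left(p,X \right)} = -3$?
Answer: $\frac{\left(-83 + 126 i \sqrt{51}\right)^{2}}{142884} \approx -5.6185 - 1.0454 i$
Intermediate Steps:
$U = - \frac{8}{3}$ ($U = -2 + \frac{1}{3} \left(-2\right) = -2 - \frac{2}{3} = - \frac{8}{3} \approx -2.6667$)
$Z{\left(j \right)} = -3$
$y{\left(B \right)} = \sqrt{-3 + B}$ ($y{\left(B \right)} = \sqrt{B - 3} = \sqrt{-3 + B}$)
$\left(y{\left(U \right)} - \left(- \frac{13}{14} + \frac{31}{23 + 4}\right)\right)^{2} = \left(\sqrt{-3 - \frac{8}{3}} - \left(- \frac{13}{14} + \frac{31}{23 + 4}\right)\right)^{2} = \left(\sqrt{- \frac{17}{3}} - \left(- \frac{13}{14} + \frac{31}{27}\right)\right)^{2} = \left(\frac{i \sqrt{51}}{3} + \left(\left(-31\right) \frac{1}{27} + \frac{13}{14}\right)\right)^{2} = \left(\frac{i \sqrt{51}}{3} + \left(- \frac{31}{27} + \frac{13}{14}\right)\right)^{2} = \left(\frac{i \sqrt{51}}{3} - \frac{83}{378}\right)^{2} = \left(- \frac{83}{378} + \frac{i \sqrt{51}}{3}\right)^{2}$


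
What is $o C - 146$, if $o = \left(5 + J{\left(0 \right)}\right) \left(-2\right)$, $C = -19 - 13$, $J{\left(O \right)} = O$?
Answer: $174$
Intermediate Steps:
$C = -32$
$o = -10$ ($o = \left(5 + 0\right) \left(-2\right) = 5 \left(-2\right) = -10$)
$o C - 146 = \left(-10\right) \left(-32\right) - 146 = 320 - 146 = 174$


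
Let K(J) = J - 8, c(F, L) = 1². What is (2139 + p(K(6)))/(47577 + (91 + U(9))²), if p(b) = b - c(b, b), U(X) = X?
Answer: 2136/57577 ≈ 0.037098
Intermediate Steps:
c(F, L) = 1
K(J) = -8 + J
p(b) = -1 + b (p(b) = b - 1*1 = b - 1 = -1 + b)
(2139 + p(K(6)))/(47577 + (91 + U(9))²) = (2139 + (-1 + (-8 + 6)))/(47577 + (91 + 9)²) = (2139 + (-1 - 2))/(47577 + 100²) = (2139 - 3)/(47577 + 10000) = 2136/57577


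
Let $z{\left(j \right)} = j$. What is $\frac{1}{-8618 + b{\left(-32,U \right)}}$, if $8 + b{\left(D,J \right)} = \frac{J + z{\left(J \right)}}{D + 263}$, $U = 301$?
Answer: $- \frac{33}{284572} \approx -0.00011596$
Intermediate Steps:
$b{\left(D,J \right)} = -8 + \frac{2 J}{263 + D}$ ($b{\left(D,J \right)} = -8 + \frac{J + J}{D + 263} = -8 + \frac{2 J}{263 + D}$)
$\frac{1}{-8618 + b{\left(-32,U \right)}} = \frac{1}{-8618 + \frac{2 \left(-1052 + 301 - -128\right)}{263 - 32}} = \frac{1}{-8618 + \frac{2 \left(-1052 + 301 + 128\right)}{231}} = \frac{1}{-8618 + 2 \cdot \frac{1}{231} \left(-623\right)} = \frac{1}{-8618 - \frac{178}{33}} = \frac{1}{- \frac{284572}{33}} = - \frac{33}{284572}$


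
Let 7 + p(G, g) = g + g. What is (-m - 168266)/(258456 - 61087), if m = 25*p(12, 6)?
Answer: -168391/197369 ≈ -0.85318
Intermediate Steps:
p(G, g) = -7 + 2*g (p(G, g) = -7 + (g + g) = -7 + 2*g)
m = 125 (m = 25*(-7 + 2*6) = 25*(-7 + 12) = 25*5 = 125)
(-m - 168266)/(258456 - 61087) = (-1*125 - 168266)/(258456 - 61087) = (-125 - 168266)/197369 = -168391*1/197369 = -168391/197369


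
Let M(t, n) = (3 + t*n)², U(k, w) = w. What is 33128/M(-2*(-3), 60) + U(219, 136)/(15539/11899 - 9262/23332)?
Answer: 2491803062999896/16625782934145 ≈ 149.88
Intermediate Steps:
M(t, n) = (3 + n*t)²
33128/M(-2*(-3), 60) + U(219, 136)/(15539/11899 - 9262/23332) = 33128/((3 + 60*(-2*(-3)))²) + 136/(15539/11899 - 9262/23332) = 33128/((3 + 60*6)²) + 136/(15539*(1/11899) - 9262*1/23332) = 33128/((3 + 360)²) + 136/(15539/11899 - 4631/11666) = 33128/(363²) + 136/(126173705/138813734) = 33128/131769 + 136*(138813734/126173705) = 33128*(1/131769) + 18878667824/126173705 = 33128/131769 + 18878667824/126173705 = 2491803062999896/16625782934145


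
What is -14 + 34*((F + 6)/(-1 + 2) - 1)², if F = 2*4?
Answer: 5732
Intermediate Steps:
F = 8
-14 + 34*((F + 6)/(-1 + 2) - 1)² = -14 + 34*((8 + 6)/(-1 + 2) - 1)² = -14 + 34*(14/1 - 1)² = -14 + 34*(14*1 - 1)² = -14 + 34*(14 - 1)² = -14 + 34*13² = -14 + 34*169 = -14 + 5746 = 5732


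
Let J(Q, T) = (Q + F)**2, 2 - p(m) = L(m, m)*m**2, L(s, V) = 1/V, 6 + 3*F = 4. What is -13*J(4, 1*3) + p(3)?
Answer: -1309/9 ≈ -145.44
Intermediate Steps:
F = -2/3 (F = -2 + (1/3)*4 = -2 + 4/3 = -2/3 ≈ -0.66667)
L(s, V) = 1/V
p(m) = 2 - m (p(m) = 2 - m**2/m = 2 - m)
J(Q, T) = (-2/3 + Q)**2 (J(Q, T) = (Q - 2/3)**2 = (-2/3 + Q)**2)
-13*J(4, 1*3) + p(3) = -13*(-2 + 3*4)**2/9 + (2 - 1*3) = -13*(-2 + 12)**2/9 + (2 - 3) = -13*10**2/9 - 1 = -13*100/9 - 1 = -1300/9 - 1 = -1309/9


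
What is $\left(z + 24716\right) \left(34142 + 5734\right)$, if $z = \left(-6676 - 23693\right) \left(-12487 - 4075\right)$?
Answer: $20057472244344$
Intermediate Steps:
$z = 502971378$ ($z = \left(-30369\right) \left(-16562\right) = 502971378$)
$\left(z + 24716\right) \left(34142 + 5734\right) = \left(502971378 + 24716\right) \left(34142 + 5734\right) = 502996094 \cdot 39876 = 20057472244344$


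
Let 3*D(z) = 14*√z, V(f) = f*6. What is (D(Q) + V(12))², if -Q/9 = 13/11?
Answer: 54476/11 + 2016*I*√143/11 ≈ 4952.4 + 2191.6*I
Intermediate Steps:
V(f) = 6*f
Q = -117/11 ≈ -10.636
D(z) = 14*√z/3 (D(z) = (14*√z)/3 = 14*√z/3)
(D(Q) + V(12))² = (14*√(-117/11)/3 + 6*12)² = (14*(3*I*√143/11)/3 + 72)² = (14*I*√143/11 + 72)² = (72 + 14*I*√143/11)²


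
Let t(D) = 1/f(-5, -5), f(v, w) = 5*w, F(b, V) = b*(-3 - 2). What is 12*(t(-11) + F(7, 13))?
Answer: -10512/25 ≈ -420.48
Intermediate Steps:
F(b, V) = -5*b (F(b, V) = b*(-5) = -5*b)
t(D) = -1/25 (t(D) = 1/(5*(-5)) = 1/(-25) = -1/25)
12*(t(-11) + F(7, 13)) = 12*(-1/25 - 5*7) = 12*(-1/25 - 35) = 12*(-876/25) = -10512/25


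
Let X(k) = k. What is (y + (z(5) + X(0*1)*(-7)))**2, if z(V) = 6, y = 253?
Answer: 67081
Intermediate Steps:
(y + (z(5) + X(0*1)*(-7)))**2 = (253 + (6 + (0*1)*(-7)))**2 = (253 + (6 + 0*(-7)))**2 = (253 + (6 + 0))**2 = (253 + 6)**2 = 259**2 = 67081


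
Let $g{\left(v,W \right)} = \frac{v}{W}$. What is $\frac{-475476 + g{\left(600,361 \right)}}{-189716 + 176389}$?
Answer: $\frac{171646236}{4811047} \approx 35.677$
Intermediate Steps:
$\frac{-475476 + g{\left(600,361 \right)}}{-189716 + 176389} = \frac{-475476 + \frac{600}{361}}{-189716 + 176389} = \frac{-475476 + 600 \cdot \frac{1}{361}}{-13327} = \left(-475476 + \frac{600}{361}\right) \left(- \frac{1}{13327}\right) = \left(- \frac{171646236}{361}\right) \left(- \frac{1}{13327}\right) = \frac{171646236}{4811047}$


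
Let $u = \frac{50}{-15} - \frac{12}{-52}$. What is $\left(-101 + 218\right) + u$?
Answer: $\frac{4442}{39} \approx 113.9$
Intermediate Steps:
$u = - \frac{121}{39}$ ($u = 50 \left(- \frac{1}{15}\right) - - \frac{3}{13} = - \frac{10}{3} + \frac{3}{13} = - \frac{121}{39} \approx -3.1026$)
$\left(-101 + 218\right) + u = \left(-101 + 218\right) - \frac{121}{39} = 117 - \frac{121}{39} = \frac{4442}{39}$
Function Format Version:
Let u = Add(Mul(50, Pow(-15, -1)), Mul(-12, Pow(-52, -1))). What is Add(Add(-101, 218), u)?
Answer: Rational(4442, 39) ≈ 113.90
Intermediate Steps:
u = Rational(-121, 39) (u = Add(Mul(50, Rational(-1, 15)), Mul(-12, Rational(-1, 52))) = Add(Rational(-10, 3), Rational(3, 13)) = Rational(-121, 39) ≈ -3.1026)
Add(Add(-101, 218), u) = Add(Add(-101, 218), Rational(-121, 39)) = Add(117, Rational(-121, 39)) = Rational(4442, 39)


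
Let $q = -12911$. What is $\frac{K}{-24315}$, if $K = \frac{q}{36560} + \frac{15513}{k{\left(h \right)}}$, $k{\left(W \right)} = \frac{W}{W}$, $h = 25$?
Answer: $- \frac{567142369}{888956400} \approx -0.63799$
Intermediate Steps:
$k{\left(W \right)} = 1$
$K = \frac{567142369}{36560}$ ($K = - \frac{12911}{36560} + \frac{15513}{1} = \left(-12911\right) \frac{1}{36560} + 15513 \cdot 1 = - \frac{12911}{36560} + 15513 = \frac{567142369}{36560} \approx 15513.0$)
$\frac{K}{-24315} = \frac{567142369}{36560 \left(-24315\right)} = \frac{567142369}{36560} \left(- \frac{1}{24315}\right) = - \frac{567142369}{888956400}$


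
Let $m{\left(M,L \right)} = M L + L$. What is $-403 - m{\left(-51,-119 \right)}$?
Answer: $-6353$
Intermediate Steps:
$m{\left(M,L \right)} = L + L M$ ($m{\left(M,L \right)} = L M + L = L + L M$)
$-403 - m{\left(-51,-119 \right)} = -403 - - 119 \left(1 - 51\right) = -403 - \left(-119\right) \left(-50\right) = -403 - 5950 = -6353$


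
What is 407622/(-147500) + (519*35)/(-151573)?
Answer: -32231913453/11178508750 ≈ -2.8834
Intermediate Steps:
407622/(-147500) + (519*35)/(-151573) = 407622*(-1/147500) + 18165*(-1/151573) = -203811/73750 - 18165/151573 = -32231913453/11178508750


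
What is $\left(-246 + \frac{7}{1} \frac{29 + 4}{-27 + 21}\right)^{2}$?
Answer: $\frac{323761}{4} \approx 80940.0$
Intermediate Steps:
$\left(-246 + \frac{7}{1} \frac{29 + 4}{-27 + 21}\right)^{2} = \left(-246 + 7 \cdot 1 \frac{33}{-6}\right)^{2} = \left(-246 + 7 \cdot 33 \left(- \frac{1}{6}\right)\right)^{2} = \left(-246 + 7 \left(- \frac{11}{2}\right)\right)^{2} = \left(-246 - \frac{77}{2}\right)^{2} = \left(- \frac{569}{2}\right)^{2} = \frac{323761}{4}$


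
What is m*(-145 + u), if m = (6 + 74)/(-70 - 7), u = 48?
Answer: 7760/77 ≈ 100.78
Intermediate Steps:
m = -80/77 (m = 80/(-77) = 80*(-1/77) = -80/77 ≈ -1.0390)
m*(-145 + u) = -80*(-145 + 48)/77 = -80/77*(-97) = 7760/77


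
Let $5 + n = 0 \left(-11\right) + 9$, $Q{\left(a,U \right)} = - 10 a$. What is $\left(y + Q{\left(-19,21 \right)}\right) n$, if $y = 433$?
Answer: $2492$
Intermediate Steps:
$n = 4$ ($n = -5 + \left(0 \left(-11\right) + 9\right) = -5 + \left(0 + 9\right) = -5 + 9 = 4$)
$\left(y + Q{\left(-19,21 \right)}\right) n = \left(433 - -190\right) 4 = \left(433 + 190\right) 4 = 623 \cdot 4 = 2492$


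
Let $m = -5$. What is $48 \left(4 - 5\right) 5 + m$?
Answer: $-245$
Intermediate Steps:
$48 \left(4 - 5\right) 5 + m = 48 \left(4 - 5\right) 5 - 5 = 48 \left(\left(-1\right) 5\right) - 5 = 48 \left(-5\right) - 5 = -240 - 5 = -245$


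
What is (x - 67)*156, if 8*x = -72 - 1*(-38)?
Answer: -11115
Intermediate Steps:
x = -17/4 (x = (-72 - 1*(-38))/8 = (-72 + 38)/8 = (⅛)*(-34) = -17/4 ≈ -4.2500)
(x - 67)*156 = (-17/4 - 67)*156 = -285/4*156 = -11115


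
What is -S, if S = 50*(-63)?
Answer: 3150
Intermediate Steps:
S = -3150
-S = -1*(-3150) = 3150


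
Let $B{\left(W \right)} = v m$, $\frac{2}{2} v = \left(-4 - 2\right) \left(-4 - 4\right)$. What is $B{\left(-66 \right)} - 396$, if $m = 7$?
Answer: $-60$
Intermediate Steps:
$v = 48$ ($v = \left(-4 - 2\right) \left(-4 - 4\right) = \left(-6\right) \left(-8\right) = 48$)
$B{\left(W \right)} = 336$ ($B{\left(W \right)} = 48 \cdot 7 = 336$)
$B{\left(-66 \right)} - 396 = 336 - 396 = -60$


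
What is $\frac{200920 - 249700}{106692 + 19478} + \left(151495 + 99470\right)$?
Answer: $\frac{3166420527}{12617} \approx 2.5096 \cdot 10^{5}$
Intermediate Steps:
$\frac{200920 - 249700}{106692 + 19478} + \left(151495 + 99470\right) = - \frac{48780}{126170} + 250965 = \left(-48780\right) \frac{1}{126170} + 250965 = - \frac{4878}{12617} + 250965 = \frac{3166420527}{12617}$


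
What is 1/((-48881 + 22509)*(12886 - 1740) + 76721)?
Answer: -1/293865591 ≈ -3.4029e-9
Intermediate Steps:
1/((-48881 + 22509)*(12886 - 1740) + 76721) = 1/(-26372*11146 + 76721) = 1/(-293942312 + 76721) = 1/(-293865591) = -1/293865591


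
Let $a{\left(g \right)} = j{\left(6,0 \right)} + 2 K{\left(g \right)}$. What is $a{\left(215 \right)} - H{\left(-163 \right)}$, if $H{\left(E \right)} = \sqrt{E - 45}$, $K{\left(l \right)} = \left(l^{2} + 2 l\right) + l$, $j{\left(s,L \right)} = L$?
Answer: $93740 - 4 i \sqrt{13} \approx 93740.0 - 14.422 i$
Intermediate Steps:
$K{\left(l \right)} = l^{2} + 3 l$
$H{\left(E \right)} = \sqrt{-45 + E}$
$a{\left(g \right)} = 2 g \left(3 + g\right)$ ($a{\left(g \right)} = 0 + 2 g \left(3 + g\right) = 2 g \left(3 + g\right)$)
$a{\left(215 \right)} - H{\left(-163 \right)} = 2 \cdot 215 \left(3 + 215\right) - \sqrt{-45 - 163} = 2 \cdot 215 \cdot 218 - \sqrt{-208} = 93740 - 4 i \sqrt{13}$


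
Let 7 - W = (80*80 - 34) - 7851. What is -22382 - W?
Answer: -23874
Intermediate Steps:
W = 1492 (W = 7 - ((80*80 - 34) - 7851) = 7 - ((6400 - 34) - 7851) = 7 - (6366 - 7851) = 7 - 1*(-1485) = 7 + 1485 = 1492)
-22382 - W = -22382 - 1*1492 = -22382 - 1492 = -23874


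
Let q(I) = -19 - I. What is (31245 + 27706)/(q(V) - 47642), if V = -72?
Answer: -58951/47589 ≈ -1.2388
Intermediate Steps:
(31245 + 27706)/(q(V) - 47642) = (31245 + 27706)/((-19 - 1*(-72)) - 47642) = 58951/((-19 + 72) - 47642) = 58951/(53 - 47642) = 58951/(-47589) = 58951*(-1/47589) = -58951/47589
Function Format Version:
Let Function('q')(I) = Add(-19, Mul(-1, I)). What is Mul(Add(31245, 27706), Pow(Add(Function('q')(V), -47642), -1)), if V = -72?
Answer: Rational(-58951, 47589) ≈ -1.2388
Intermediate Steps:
Mul(Add(31245, 27706), Pow(Add(Function('q')(V), -47642), -1)) = Mul(Add(31245, 27706), Pow(Add(Add(-19, Mul(-1, -72)), -47642), -1)) = Mul(58951, Pow(Add(Add(-19, 72), -47642), -1)) = Mul(58951, Pow(Add(53, -47642), -1)) = Mul(58951, Pow(-47589, -1)) = Mul(58951, Rational(-1, 47589)) = Rational(-58951, 47589)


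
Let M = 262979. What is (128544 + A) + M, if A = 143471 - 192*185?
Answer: 499474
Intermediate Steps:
A = 107951 (A = 143471 - 1*35520 = 143471 - 35520 = 107951)
(128544 + A) + M = (128544 + 107951) + 262979 = 236495 + 262979 = 499474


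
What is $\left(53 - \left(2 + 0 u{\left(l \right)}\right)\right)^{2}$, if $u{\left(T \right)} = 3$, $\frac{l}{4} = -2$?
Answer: $2601$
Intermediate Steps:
$l = -8$ ($l = 4 \left(-2\right) = -8$)
$\left(53 - \left(2 + 0 u{\left(l \right)}\right)\right)^{2} = \left(53 + \left(0 \cdot 3 - 2\right)\right)^{2} = \left(53 + \left(0 - 2\right)\right)^{2} = \left(53 - 2\right)^{2} = 51^{2} = 2601$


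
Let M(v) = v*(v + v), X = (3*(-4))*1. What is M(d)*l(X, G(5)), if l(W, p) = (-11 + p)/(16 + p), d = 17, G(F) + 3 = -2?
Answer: -9248/11 ≈ -840.73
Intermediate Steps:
G(F) = -5 (G(F) = -3 - 2 = -5)
X = -12 (X = -12*1 = -12)
M(v) = 2*v**2 (M(v) = v*(2*v) = 2*v**2)
l(W, p) = (-11 + p)/(16 + p)
M(d)*l(X, G(5)) = (2*17**2)*((-11 - 5)/(16 - 5)) = (2*289)*(-16/11) = 578*((1/11)*(-16)) = 578*(-16/11) = -9248/11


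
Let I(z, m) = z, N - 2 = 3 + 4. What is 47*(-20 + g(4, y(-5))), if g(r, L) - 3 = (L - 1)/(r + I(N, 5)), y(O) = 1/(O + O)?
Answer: -104387/130 ≈ -802.98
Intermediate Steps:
y(O) = 1/(2*O)
N = 9 (N = 2 + (3 + 4) = 2 + 7 = 9)
g(r, L) = 3 + (-1 + L)/(9 + r) (g(r, L) = 3 + (L - 1)/(r + 9) = 3 + (-1 + L)/(9 + r))
47*(-20 + g(4, y(-5))) = 47*(-20 + (26 + (1/2)/(-5) + 3*4)/(9 + 4)) = 47*(-20 + (26 + (1/2)*(-1/5) + 12)/13) = 47*(-20 + (26 - 1/10 + 12)/13) = 47*(-20 + (1/13)*(379/10)) = 47*(-20 + 379/130) = 47*(-2221/130) = -104387/130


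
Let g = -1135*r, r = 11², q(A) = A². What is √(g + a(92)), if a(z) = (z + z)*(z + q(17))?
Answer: I*√67231 ≈ 259.29*I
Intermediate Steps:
r = 121
a(z) = 2*z*(289 + z) (a(z) = (z + z)*(z + 17²) = (2*z)*(z + 289) = (2*z)*(289 + z) = 2*z*(289 + z))
g = -137335 (g = -1135*121 = -137335)
√(g + a(92)) = √(-137335 + 2*92*(289 + 92)) = √(-137335 + 2*92*381) = √(-137335 + 70104) = √(-67231) = I*√67231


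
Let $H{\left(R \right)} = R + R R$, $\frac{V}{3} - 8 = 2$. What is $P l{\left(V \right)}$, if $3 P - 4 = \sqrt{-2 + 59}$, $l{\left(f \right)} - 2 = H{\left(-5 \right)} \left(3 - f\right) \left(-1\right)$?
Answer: $\frac{2168}{3} + \frac{542 \sqrt{57}}{3} \approx 2086.7$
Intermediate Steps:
$V = 30$ ($V = 24 + 3 \cdot 2 = 24 + 6 = 30$)
$H{\left(R \right)} = R + R^{2}$
$l{\left(f \right)} = -58 + 20 f$ ($l{\left(f \right)} = 2 + - 5 \left(1 - 5\right) \left(3 - f\right) \left(-1\right) = 2 + \left(-5\right) \left(-4\right) \left(3 - f\right) \left(-1\right) = 2 + 20 \left(3 - f\right) \left(-1\right) = 2 + \left(60 - 20 f\right) \left(-1\right) = 2 + \left(-60 + 20 f\right) = -58 + 20 f$)
$P = \frac{4}{3} + \frac{\sqrt{57}}{3}$ ($P = \frac{4}{3} + \frac{\sqrt{-2 + 59}}{3} = \frac{4}{3} + \frac{\sqrt{57}}{3} \approx 3.8499$)
$P l{\left(V \right)} = \left(\frac{4}{3} + \frac{\sqrt{57}}{3}\right) \left(-58 + 20 \cdot 30\right) = \left(\frac{4}{3} + \frac{\sqrt{57}}{3}\right) \left(-58 + 600\right) = \left(\frac{4}{3} + \frac{\sqrt{57}}{3}\right) 542 = \frac{2168}{3} + \frac{542 \sqrt{57}}{3}$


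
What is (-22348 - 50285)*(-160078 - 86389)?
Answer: 17901637611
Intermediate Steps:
(-22348 - 50285)*(-160078 - 86389) = -72633*(-246467) = 17901637611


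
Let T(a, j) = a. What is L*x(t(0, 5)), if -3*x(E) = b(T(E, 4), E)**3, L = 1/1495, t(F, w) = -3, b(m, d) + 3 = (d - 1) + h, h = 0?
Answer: 343/4485 ≈ 0.076477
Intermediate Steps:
b(m, d) = -4 + d (b(m, d) = -3 + ((d - 1) + 0) = -3 + ((-1 + d) + 0) = -3 + (-1 + d) = -4 + d)
L = 1/1495 ≈ 0.00066890
x(E) = -(-4 + E)**3/3
L*x(t(0, 5)) = (-(-4 - 3)**3/3)/1495 = (-1/3*(-7)**3)/1495 = (-1/3*(-343))/1495 = (1/1495)*(343/3) = 343/4485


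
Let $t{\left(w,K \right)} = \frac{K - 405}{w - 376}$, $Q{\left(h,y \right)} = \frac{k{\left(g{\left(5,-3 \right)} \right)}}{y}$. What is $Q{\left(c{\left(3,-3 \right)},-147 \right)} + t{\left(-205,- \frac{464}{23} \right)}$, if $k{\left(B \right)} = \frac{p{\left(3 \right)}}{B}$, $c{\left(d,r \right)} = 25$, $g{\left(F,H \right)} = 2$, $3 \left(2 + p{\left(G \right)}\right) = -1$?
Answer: $\frac{177931}{240534} \approx 0.73973$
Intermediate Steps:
$p{\left(G \right)} = - \frac{7}{3}$ ($p{\left(G \right)} = -2 + \frac{1}{3} \left(-1\right) = -2 - \frac{1}{3} = - \frac{7}{3}$)
$k{\left(B \right)} = - \frac{7}{3 B}$
$Q{\left(h,y \right)} = - \frac{7}{6 y}$ ($Q{\left(h,y \right)} = \frac{\left(- \frac{7}{3}\right) \frac{1}{2}}{y} = - \frac{7}{6 y}$)
$t{\left(w,K \right)} = \frac{-405 + K}{-376 + w}$
$Q{\left(c{\left(3,-3 \right)},-147 \right)} + t{\left(-205,- \frac{464}{23} \right)} = - \frac{7}{6 \left(-147\right)} + \frac{-405 - \frac{464}{23}}{-376 - 205} = \left(- \frac{7}{6}\right) \left(- \frac{1}{147}\right) + \frac{-405 - \frac{464}{23}}{-581} = \frac{1}{126} - \frac{-405 - \frac{464}{23}}{581} = \frac{1}{126} - - \frac{1397}{1909} = \frac{1}{126} + \frac{1397}{1909} = \frac{177931}{240534}$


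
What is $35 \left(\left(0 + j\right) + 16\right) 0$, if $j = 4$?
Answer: $0$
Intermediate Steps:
$35 \left(\left(0 + j\right) + 16\right) 0 = 35 \left(\left(0 + 4\right) + 16\right) 0 = 35 \left(4 + 16\right) 0 = 35 \cdot 20 \cdot 0 = 700 \cdot 0 = 0$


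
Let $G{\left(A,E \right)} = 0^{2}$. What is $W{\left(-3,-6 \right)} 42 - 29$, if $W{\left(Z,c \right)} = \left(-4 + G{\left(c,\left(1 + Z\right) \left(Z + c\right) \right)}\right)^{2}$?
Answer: $643$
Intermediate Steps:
$G{\left(A,E \right)} = 0$
$W{\left(Z,c \right)} = 16$ ($W{\left(Z,c \right)} = \left(-4 + 0\right)^{2} = \left(-4\right)^{2} = 16$)
$W{\left(-3,-6 \right)} 42 - 29 = 16 \cdot 42 - 29 = 672 - 29 = 643$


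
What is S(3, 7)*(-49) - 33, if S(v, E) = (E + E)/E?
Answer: -131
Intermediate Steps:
S(v, E) = 2 (S(v, E) = (2*E)/E = 2)
S(3, 7)*(-49) - 33 = 2*(-49) - 33 = -98 - 33 = -131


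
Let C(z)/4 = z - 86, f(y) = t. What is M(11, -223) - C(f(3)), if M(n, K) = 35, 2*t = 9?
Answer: 361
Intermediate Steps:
t = 9/2 (t = (1/2)*9 = 9/2 ≈ 4.5000)
f(y) = 9/2
C(z) = -344 + 4*z (C(z) = 4*(z - 86) = 4*(-86 + z) = -344 + 4*z)
M(11, -223) - C(f(3)) = 35 - (-344 + 4*(9/2)) = 35 - (-344 + 18) = 35 - 1*(-326) = 35 + 326 = 361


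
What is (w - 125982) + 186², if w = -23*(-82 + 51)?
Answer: -90673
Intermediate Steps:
w = 713 (w = -23*(-31) = 713)
(w - 125982) + 186² = (713 - 125982) + 186² = -125269 + 34596 = -90673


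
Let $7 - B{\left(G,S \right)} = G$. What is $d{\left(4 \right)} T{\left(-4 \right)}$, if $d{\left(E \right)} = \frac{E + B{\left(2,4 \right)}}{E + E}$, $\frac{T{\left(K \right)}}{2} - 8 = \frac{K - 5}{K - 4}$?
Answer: $\frac{657}{32} \approx 20.531$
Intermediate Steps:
$T{\left(K \right)} = 16 + \frac{2 \left(-5 + K\right)}{-4 + K}$ ($T{\left(K \right)} = 16 + 2 \frac{K - 5}{K - 4} = 16 + 2 \frac{-5 + K}{-4 + K} = 16 + \frac{2 \left(-5 + K\right)}{-4 + K}$)
$B{\left(G,S \right)} = 7 - G$
$d{\left(E \right)} = \frac{5 + E}{2 E}$ ($d{\left(E \right)} = \frac{E + \left(7 - 2\right)}{E + E} = \frac{E + \left(7 - 2\right)}{2 E} = \left(E + 5\right) \frac{1}{2 E} = \left(5 + E\right) \frac{1}{2 E} = \frac{5 + E}{2 E}$)
$d{\left(4 \right)} T{\left(-4 \right)} = \frac{5 + 4}{2 \cdot 4} \frac{2 \left(-37 + 9 \left(-4\right)\right)}{-4 - 4} = \frac{1}{2} \cdot \frac{1}{4} \cdot 9 \frac{2 \left(-37 - 36\right)}{-8} = \frac{9 \cdot 2 \left(- \frac{1}{8}\right) \left(-73\right)}{8} = \frac{9}{8} \cdot \frac{73}{4} = \frac{657}{32}$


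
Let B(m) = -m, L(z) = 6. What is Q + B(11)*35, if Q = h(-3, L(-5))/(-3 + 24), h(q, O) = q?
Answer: -2696/7 ≈ -385.14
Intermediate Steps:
Q = -⅐ (Q = -3/(-3 + 24) = -3/21 = (1/21)*(-3) = -⅐ ≈ -0.14286)
Q + B(11)*35 = -⅐ - 1*11*35 = -⅐ - 11*35 = -⅐ - 385 = -2696/7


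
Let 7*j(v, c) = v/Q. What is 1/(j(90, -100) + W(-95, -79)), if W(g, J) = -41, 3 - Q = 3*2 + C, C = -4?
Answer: -7/197 ≈ -0.035533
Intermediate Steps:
Q = 1 (Q = 3 - (3*2 - 4) = 3 - (6 - 4) = 3 - 1*2 = 3 - 2 = 1)
j(v, c) = v/7 (j(v, c) = (v/1)/7 = (v*1)/7 = v/7)
1/(j(90, -100) + W(-95, -79)) = 1/((⅐)*90 - 41) = 1/(90/7 - 41) = 1/(-197/7) = -7/197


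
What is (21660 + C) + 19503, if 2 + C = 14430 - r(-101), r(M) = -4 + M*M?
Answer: 45394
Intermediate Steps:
r(M) = -4 + M²
C = 4231 (C = -2 + (14430 - (-4 + (-101)²)) = -2 + (14430 - (-4 + 10201)) = -2 + (14430 - 1*10197) = -2 + (14430 - 10197) = -2 + 4233 = 4231)
(21660 + C) + 19503 = (21660 + 4231) + 19503 = 25891 + 19503 = 45394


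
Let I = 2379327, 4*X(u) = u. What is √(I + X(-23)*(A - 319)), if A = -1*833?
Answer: √2385951 ≈ 1544.7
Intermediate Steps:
X(u) = u/4
A = -833
√(I + X(-23)*(A - 319)) = √(2379327 + ((¼)*(-23))*(-833 - 319)) = √(2379327 - 23/4*(-1152)) = √(2379327 + 6624) = √2385951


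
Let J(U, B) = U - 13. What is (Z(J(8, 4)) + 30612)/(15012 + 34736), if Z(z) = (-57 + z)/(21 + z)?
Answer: 244865/397984 ≈ 0.61526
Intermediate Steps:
J(U, B) = -13 + U
Z(z) = (-57 + z)/(21 + z)
(Z(J(8, 4)) + 30612)/(15012 + 34736) = ((-57 + (-13 + 8))/(21 + (-13 + 8)) + 30612)/(15012 + 34736) = ((-57 - 5)/(21 - 5) + 30612)/49748 = (-62/16 + 30612)*(1/49748) = ((1/16)*(-62) + 30612)*(1/49748) = (-31/8 + 30612)*(1/49748) = (244865/8)*(1/49748) = 244865/397984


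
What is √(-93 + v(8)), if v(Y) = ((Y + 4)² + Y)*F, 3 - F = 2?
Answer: √59 ≈ 7.6811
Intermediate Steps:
F = 1 (F = 3 - 1*2 = 3 - 2 = 1)
v(Y) = Y + (4 + Y)² (v(Y) = ((Y + 4)² + Y)*1 = ((4 + Y)² + Y)*1 = (Y + (4 + Y)²)*1 = Y + (4 + Y)²)
√(-93 + v(8)) = √(-93 + (8 + (4 + 8)²)) = √(-93 + (8 + 12²)) = √(-93 + (8 + 144)) = √(-93 + 152) = √59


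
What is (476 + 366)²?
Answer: 708964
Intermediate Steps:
(476 + 366)² = 842² = 708964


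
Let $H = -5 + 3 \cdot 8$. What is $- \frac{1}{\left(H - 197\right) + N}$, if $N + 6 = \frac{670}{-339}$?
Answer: $\frac{339}{63046} \approx 0.005377$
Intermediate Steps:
$N = - \frac{2704}{339}$ ($N = -6 + \frac{670}{-339} = -6 + 670 \left(- \frac{1}{339}\right) = -6 - \frac{670}{339} = - \frac{2704}{339} \approx -7.9764$)
$H = 19$ ($H = -5 + 24 = 19$)
$- \frac{1}{\left(H - 197\right) + N} = - \frac{1}{\left(19 - 197\right) - \frac{2704}{339}} = - \frac{1}{-178 - \frac{2704}{339}} = - \frac{1}{- \frac{63046}{339}} = \left(-1\right) \left(- \frac{339}{63046}\right) = \frac{339}{63046}$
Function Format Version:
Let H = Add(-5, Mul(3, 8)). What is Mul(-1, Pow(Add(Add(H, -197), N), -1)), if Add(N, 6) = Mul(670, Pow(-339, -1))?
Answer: Rational(339, 63046) ≈ 0.0053770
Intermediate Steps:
N = Rational(-2704, 339) (N = Add(-6, Mul(670, Pow(-339, -1))) = Add(-6, Mul(670, Rational(-1, 339))) = Add(-6, Rational(-670, 339)) = Rational(-2704, 339) ≈ -7.9764)
H = 19 (H = Add(-5, 24) = 19)
Mul(-1, Pow(Add(Add(H, -197), N), -1)) = Mul(-1, Pow(Add(Add(19, -197), Rational(-2704, 339)), -1)) = Mul(-1, Pow(Add(-178, Rational(-2704, 339)), -1)) = Mul(-1, Pow(Rational(-63046, 339), -1)) = Mul(-1, Rational(-339, 63046)) = Rational(339, 63046)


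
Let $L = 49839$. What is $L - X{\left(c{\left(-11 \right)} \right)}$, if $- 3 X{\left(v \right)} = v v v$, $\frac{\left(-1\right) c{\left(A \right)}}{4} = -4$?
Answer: $\frac{153613}{3} \approx 51204.0$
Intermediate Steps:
$c{\left(A \right)} = 16$ ($c{\left(A \right)} = \left(-4\right) \left(-4\right) = 16$)
$X{\left(v \right)} = - \frac{v^{3}}{3}$ ($X{\left(v \right)} = - \frac{v v v}{3} = - \frac{v^{2} v}{3} = - \frac{v^{3}}{3}$)
$L - X{\left(c{\left(-11 \right)} \right)} = 49839 - - \frac{16^{3}}{3} = 49839 - \left(- \frac{1}{3}\right) 4096 = 49839 - - \frac{4096}{3} = 49839 + \frac{4096}{3} = \frac{153613}{3}$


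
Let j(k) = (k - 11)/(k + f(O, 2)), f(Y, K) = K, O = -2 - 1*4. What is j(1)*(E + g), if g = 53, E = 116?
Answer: -1690/3 ≈ -563.33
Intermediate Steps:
O = -6 (O = -2 - 4 = -6)
j(k) = (-11 + k)/(2 + k) (j(k) = (k - 11)/(k + 2) = (-11 + k)/(2 + k))
j(1)*(E + g) = ((-11 + 1)/(2 + 1))*(116 + 53) = (-10/3)*169 = ((1/3)*(-10))*169 = -10/3*169 = -1690/3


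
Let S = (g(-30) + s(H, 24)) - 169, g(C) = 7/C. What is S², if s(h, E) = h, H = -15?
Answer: 30547729/900 ≈ 33942.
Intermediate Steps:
S = -5527/30 (S = (7/(-30) - 15) - 169 = (7*(-1/30) - 15) - 169 = (-7/30 - 15) - 169 = -457/30 - 169 = -5527/30 ≈ -184.23)
S² = (-5527/30)² = 30547729/900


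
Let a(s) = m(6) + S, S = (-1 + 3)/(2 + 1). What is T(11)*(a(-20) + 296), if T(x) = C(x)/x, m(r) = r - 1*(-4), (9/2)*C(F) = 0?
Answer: 0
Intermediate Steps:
C(F) = 0 (C(F) = (2/9)*0 = 0)
m(r) = 4 + r (m(r) = r + 4 = 4 + r)
S = ⅔ (S = 2/3 = 2*(⅓) = ⅔ ≈ 0.66667)
T(x) = 0 (T(x) = 0/x = 0)
a(s) = 32/3 (a(s) = (4 + 6) + ⅔ = 10 + ⅔ = 32/3)
T(11)*(a(-20) + 296) = 0*(32/3 + 296) = 0*(920/3) = 0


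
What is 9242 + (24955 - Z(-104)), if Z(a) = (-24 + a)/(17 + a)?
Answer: 2975011/87 ≈ 34196.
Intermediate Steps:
Z(a) = (-24 + a)/(17 + a)
9242 + (24955 - Z(-104)) = 9242 + (24955 - (-24 - 104)/(17 - 104)) = 9242 + (24955 - (-128)/(-87)) = 9242 + (24955 - (-1)*(-128)/87) = 9242 + (24955 - 1*128/87) = 9242 + (24955 - 128/87) = 9242 + 2170957/87 = 2975011/87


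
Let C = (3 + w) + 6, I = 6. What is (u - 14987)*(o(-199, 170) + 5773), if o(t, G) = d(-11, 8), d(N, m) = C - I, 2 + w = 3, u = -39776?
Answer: -316365851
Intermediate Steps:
w = 1 (w = -2 + 3 = 1)
C = 10 (C = (3 + 1) + 6 = 4 + 6 = 10)
d(N, m) = 4 (d(N, m) = 10 - 1*6 = 10 - 6 = 4)
o(t, G) = 4
(u - 14987)*(o(-199, 170) + 5773) = (-39776 - 14987)*(4 + 5773) = -54763*5777 = -316365851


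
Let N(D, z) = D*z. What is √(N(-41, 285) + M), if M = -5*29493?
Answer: 5*I*√6366 ≈ 398.94*I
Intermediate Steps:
M = -147465
√(N(-41, 285) + M) = √(-41*285 - 147465) = √(-11685 - 147465) = √(-159150) = 5*I*√6366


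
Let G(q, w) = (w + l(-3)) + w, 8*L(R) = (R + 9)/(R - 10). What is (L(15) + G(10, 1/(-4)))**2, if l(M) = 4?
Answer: 1681/100 ≈ 16.810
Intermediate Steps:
L(R) = (9 + R)/(8*(-10 + R)) (L(R) = ((R + 9)/(R - 10))/8 = ((9 + R)/(-10 + R))/8 = (9 + R)/(8*(-10 + R)))
G(q, w) = 4 + 2*w (G(q, w) = (w + 4) + w = (4 + w) + w = 4 + 2*w)
(L(15) + G(10, 1/(-4)))**2 = ((9 + 15)/(8*(-10 + 15)) + (4 + 2/(-4)))**2 = ((1/8)*24/5 + (4 + 2*(-1/4)))**2 = ((1/8)*(1/5)*24 + (4 - 1/2))**2 = (3/5 + 7/2)**2 = (41/10)**2 = 1681/100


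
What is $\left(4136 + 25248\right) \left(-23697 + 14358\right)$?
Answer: $-274417176$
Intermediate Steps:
$\left(4136 + 25248\right) \left(-23697 + 14358\right) = 29384 \left(-9339\right) = -274417176$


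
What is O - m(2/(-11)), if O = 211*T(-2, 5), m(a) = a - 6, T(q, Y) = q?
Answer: -4574/11 ≈ -415.82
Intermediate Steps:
m(a) = -6 + a
O = -422 (O = 211*(-2) = -422)
O - m(2/(-11)) = -422 - (-6 + 2/(-11)) = -422 - (-6 + 2*(-1/11)) = -422 - (-6 - 2/11) = -422 - 1*(-68/11) = -422 + 68/11 = -4574/11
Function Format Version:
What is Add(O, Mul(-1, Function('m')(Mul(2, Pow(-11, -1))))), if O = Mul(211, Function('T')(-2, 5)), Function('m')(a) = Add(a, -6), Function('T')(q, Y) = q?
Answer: Rational(-4574, 11) ≈ -415.82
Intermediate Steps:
Function('m')(a) = Add(-6, a)
O = -422 (O = Mul(211, -2) = -422)
Add(O, Mul(-1, Function('m')(Mul(2, Pow(-11, -1))))) = Add(-422, Mul(-1, Add(-6, Mul(2, Pow(-11, -1))))) = Add(-422, Mul(-1, Add(-6, Mul(2, Rational(-1, 11))))) = Add(-422, Mul(-1, Add(-6, Rational(-2, 11)))) = Add(-422, Mul(-1, Rational(-68, 11))) = Add(-422, Rational(68, 11)) = Rational(-4574, 11)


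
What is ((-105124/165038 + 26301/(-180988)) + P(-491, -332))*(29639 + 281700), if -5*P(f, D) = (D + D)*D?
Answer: -1025064355729607292309/74674743860 ≈ -1.3727e+10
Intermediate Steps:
P(f, D) = -2*D**2/5 (P(f, D) = -(D + D)*D/5 = -2*D*D/5 = -2*D**2/5)
((-105124/165038 + 26301/(-180988)) + P(-491, -332))*(29639 + 281700) = ((-105124/165038 + 26301/(-180988)) - 2/5*(-332)**2)*(29639 + 281700) = ((-105124*1/165038 + 26301*(-1/180988)) - 2/5*110224)*311339 = ((-52562/82519 - 26301/180988) - 220448/5)*311339 = (-11683423475/14934948772 - 220448/5)*311339 = -3292438004007231/74674743860*311339 = -1025064355729607292309/74674743860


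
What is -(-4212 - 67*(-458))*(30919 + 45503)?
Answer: -2023196028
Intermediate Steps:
-(-4212 - 67*(-458))*(30919 + 45503) = -(-4212 + 30686)*76422 = -26474*76422 = -1*2023196028 = -2023196028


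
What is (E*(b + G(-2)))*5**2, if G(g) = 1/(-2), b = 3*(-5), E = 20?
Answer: -7750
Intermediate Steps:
b = -15
G(g) = -1/2
(E*(b + G(-2)))*5**2 = (20*(-15 - 1/2))*5**2 = (20*(-31/2))*25 = -310*25 = -7750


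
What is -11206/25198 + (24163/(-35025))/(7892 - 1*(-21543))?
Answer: -5776778212262/12989076064125 ≈ -0.44474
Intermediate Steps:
-11206/25198 + (24163/(-35025))/(7892 - 1*(-21543)) = -11206*1/25198 + (24163*(-1/35025))/(7892 + 21543) = -5603/12599 - 24163/35025/29435 = -5603/12599 - 24163/35025*1/29435 = -5603/12599 - 24163/1030960875 = -5776778212262/12989076064125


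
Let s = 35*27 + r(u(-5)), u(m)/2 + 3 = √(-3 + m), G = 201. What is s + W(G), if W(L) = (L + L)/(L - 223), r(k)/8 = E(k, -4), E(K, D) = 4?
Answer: 10546/11 ≈ 958.73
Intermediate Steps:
u(m) = -6 + 2*√(-3 + m)
r(k) = 32 (r(k) = 8*4 = 32)
W(L) = 2*L/(-223 + L) (W(L) = (2*L)/(-223 + L) = 2*L/(-223 + L))
s = 977 (s = 35*27 + 32 = 945 + 32 = 977)
s + W(G) = 977 + 2*201/(-223 + 201) = 977 + 2*201/(-22) = 977 + 2*201*(-1/22) = 977 - 201/11 = 10546/11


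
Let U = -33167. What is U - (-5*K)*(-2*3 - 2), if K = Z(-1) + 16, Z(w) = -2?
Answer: -33727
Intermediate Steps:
K = 14 (K = -2 + 16 = 14)
U - (-5*K)*(-2*3 - 2) = -33167 - (-5*14)*(-2*3 - 2) = -33167 - (-70)*(-6 - 2) = -33167 - (-70)*(-8) = -33167 - 1*560 = -33167 - 560 = -33727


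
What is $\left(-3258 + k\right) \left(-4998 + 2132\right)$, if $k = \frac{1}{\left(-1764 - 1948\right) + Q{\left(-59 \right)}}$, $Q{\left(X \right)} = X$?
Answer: $\frac{35211443854}{3771} \approx 9.3374 \cdot 10^{6}$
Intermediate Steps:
$k = - \frac{1}{3771}$ ($k = \frac{1}{\left(-1764 - 1948\right) - 59} = \frac{1}{-3712 - 59} = \frac{1}{-3771} = - \frac{1}{3771} \approx -0.00026518$)
$\left(-3258 + k\right) \left(-4998 + 2132\right) = \left(-3258 - \frac{1}{3771}\right) \left(-4998 + 2132\right) = \left(- \frac{12285919}{3771}\right) \left(-2866\right) = \frac{35211443854}{3771}$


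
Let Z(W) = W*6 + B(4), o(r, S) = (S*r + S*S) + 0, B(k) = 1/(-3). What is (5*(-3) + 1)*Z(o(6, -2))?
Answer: 2030/3 ≈ 676.67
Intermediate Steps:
B(k) = -⅓
o(r, S) = S² + S*r (o(r, S) = (S*r + S²) + 0 = (S² + S*r) + 0 = S² + S*r)
Z(W) = -⅓ + 6*W (Z(W) = W*6 - ⅓ = 6*W - ⅓ = -⅓ + 6*W)
(5*(-3) + 1)*Z(o(6, -2)) = (5*(-3) + 1)*(-⅓ + 6*(-2*(-2 + 6))) = (-15 + 1)*(-⅓ + 6*(-2*4)) = -14*(-⅓ + 6*(-8)) = -14*(-⅓ - 48) = -14*(-145/3) = 2030/3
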